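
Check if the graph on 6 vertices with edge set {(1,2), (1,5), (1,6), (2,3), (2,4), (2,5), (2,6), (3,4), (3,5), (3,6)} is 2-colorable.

Step 1: Attempt 2-coloring using BFS:
  Start at vertex 1, assign color 0
  Color vertex 2 with color 1 (neighbor of 1)
  Color vertex 5 with color 1 (neighbor of 1)
  Color vertex 6 with color 1 (neighbor of 1)
  Color vertex 3 with color 0 (neighbor of 2)
  Color vertex 4 with color 0 (neighbor of 2)

Step 2: Conflict found! Vertices 2 and 5 are adjacent but have the same color.
This means the graph contains an odd cycle.

The graph is NOT bipartite.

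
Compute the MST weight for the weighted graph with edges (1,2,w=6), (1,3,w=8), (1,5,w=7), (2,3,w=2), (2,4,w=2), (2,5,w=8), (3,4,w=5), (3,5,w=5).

Apply Kruskal's algorithm (sort edges by weight, add if no cycle):

Sorted edges by weight:
  (2,3) w=2
  (2,4) w=2
  (3,5) w=5
  (3,4) w=5
  (1,2) w=6
  (1,5) w=7
  (1,3) w=8
  (2,5) w=8

Add edge (2,3) w=2 -- no cycle. Running total: 2
Add edge (2,4) w=2 -- no cycle. Running total: 4
Add edge (3,5) w=5 -- no cycle. Running total: 9
Skip edge (3,4) w=5 -- would create cycle
Add edge (1,2) w=6 -- no cycle. Running total: 15

MST edges: (2,3,w=2), (2,4,w=2), (3,5,w=5), (1,2,w=6)
Total MST weight: 2 + 2 + 5 + 6 = 15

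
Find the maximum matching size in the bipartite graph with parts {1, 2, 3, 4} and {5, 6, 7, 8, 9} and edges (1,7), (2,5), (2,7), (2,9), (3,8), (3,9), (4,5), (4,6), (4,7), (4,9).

Step 1: List the neighbors of each left vertex:
  1: 7
  2: 5, 7, 9
  3: 8, 9
  4: 5, 6, 7, 9

Step 2: Greedily match left vertices, then look for augmenting paths:
  Match 1 -- 7
  Match 2 -- 5
  Match 3 -- 8
  Match 4 -- 6
  No augmenting path remains.

Step 3: Verify this is maximum:
  Matching size 4 = min(|L|, |R|) = min(4, 5), which is an upper bound, so this matching is maximum.

Maximum matching: {(1,7), (2,5), (3,8), (4,6)}
Size: 4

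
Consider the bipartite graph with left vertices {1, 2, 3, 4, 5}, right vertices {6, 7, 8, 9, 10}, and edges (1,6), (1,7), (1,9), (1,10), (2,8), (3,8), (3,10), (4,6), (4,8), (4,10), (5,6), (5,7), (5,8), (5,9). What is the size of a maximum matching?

Step 1: List the neighbors of each left vertex:
  1: 6, 7, 9, 10
  2: 8
  3: 8, 10
  4: 6, 8, 10
  5: 6, 7, 8, 9

Step 2: Greedily match left vertices, then look for augmenting paths:
  Match 1 -- 9
  Match 2 -- 8
  Match 3 -- 10
  Match 4 -- 6
  Match 5 -- 7
  No augmenting path remains.

Step 3: Verify this is maximum:
  Matching size 5 = min(|L|, |R|) = min(5, 5), which is an upper bound, so this matching is maximum.

Maximum matching: {(1,9), (2,8), (3,10), (4,6), (5,7)}
Size: 5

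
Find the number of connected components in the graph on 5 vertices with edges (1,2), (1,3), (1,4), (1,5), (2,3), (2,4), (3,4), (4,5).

Step 1: Build adjacency list from edges:
  1: 2, 3, 4, 5
  2: 1, 3, 4
  3: 1, 2, 4
  4: 1, 2, 3, 5
  5: 1, 4

Step 2: Run BFS/DFS from vertex 1:
  Visited: {1, 2, 3, 4, 5}
  Reached 5 of 5 vertices

Step 3: All 5 vertices reached from vertex 1, so the graph is connected.
Number of connected components: 1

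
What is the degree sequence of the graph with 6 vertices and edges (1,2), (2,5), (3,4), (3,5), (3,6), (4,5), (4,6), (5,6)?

Step 1: Count edges incident to each vertex:
  deg(1) = 1 (neighbors: 2)
  deg(2) = 2 (neighbors: 1, 5)
  deg(3) = 3 (neighbors: 4, 5, 6)
  deg(4) = 3 (neighbors: 3, 5, 6)
  deg(5) = 4 (neighbors: 2, 3, 4, 6)
  deg(6) = 3 (neighbors: 3, 4, 5)

Step 2: Sort degrees in non-increasing order:
  Degrees: [1, 2, 3, 3, 4, 3] -> sorted: [4, 3, 3, 3, 2, 1]

Degree sequence: [4, 3, 3, 3, 2, 1]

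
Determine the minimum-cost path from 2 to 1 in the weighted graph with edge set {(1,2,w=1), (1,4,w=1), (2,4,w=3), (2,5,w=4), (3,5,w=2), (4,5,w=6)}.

Step 1: Build adjacency list with weights:
  1: 2(w=1), 4(w=1)
  2: 1(w=1), 4(w=3), 5(w=4)
  3: 5(w=2)
  4: 1(w=1), 2(w=3), 5(w=6)
  5: 2(w=4), 3(w=2), 4(w=6)

Step 2: Apply Dijkstra's algorithm from vertex 2:
  Visit vertex 2 (distance=0)
    Update dist[1] = 1
    Update dist[4] = 3
    Update dist[5] = 4
  Visit vertex 1 (distance=1)
    Update dist[4] = 2

Step 3: Shortest path: 2 -> 1
Total weight: 1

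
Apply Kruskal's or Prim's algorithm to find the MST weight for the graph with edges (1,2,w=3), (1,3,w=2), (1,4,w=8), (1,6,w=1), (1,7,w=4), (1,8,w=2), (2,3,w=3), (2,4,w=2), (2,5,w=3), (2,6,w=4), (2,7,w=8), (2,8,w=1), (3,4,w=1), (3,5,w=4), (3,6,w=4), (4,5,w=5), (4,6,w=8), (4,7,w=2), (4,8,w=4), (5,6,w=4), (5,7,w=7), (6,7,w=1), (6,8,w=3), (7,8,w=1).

Apply Kruskal's algorithm (sort edges by weight, add if no cycle):

Sorted edges by weight:
  (1,6) w=1
  (2,8) w=1
  (3,4) w=1
  (6,7) w=1
  (7,8) w=1
  (1,8) w=2
  (1,3) w=2
  (2,4) w=2
  (4,7) w=2
  (1,2) w=3
  (2,3) w=3
  (2,5) w=3
  (6,8) w=3
  (1,7) w=4
  (2,6) w=4
  (3,6) w=4
  (3,5) w=4
  (4,8) w=4
  (5,6) w=4
  (4,5) w=5
  (5,7) w=7
  (1,4) w=8
  (2,7) w=8
  (4,6) w=8

Add edge (1,6) w=1 -- no cycle. Running total: 1
Add edge (2,8) w=1 -- no cycle. Running total: 2
Add edge (3,4) w=1 -- no cycle. Running total: 3
Add edge (6,7) w=1 -- no cycle. Running total: 4
Add edge (7,8) w=1 -- no cycle. Running total: 5
Skip edge (1,8) w=2 -- would create cycle
Add edge (1,3) w=2 -- no cycle. Running total: 7
Skip edge (2,4) w=2 -- would create cycle
Skip edge (4,7) w=2 -- would create cycle
Skip edge (1,2) w=3 -- would create cycle
Skip edge (2,3) w=3 -- would create cycle
Add edge (2,5) w=3 -- no cycle. Running total: 10

MST edges: (1,6,w=1), (2,8,w=1), (3,4,w=1), (6,7,w=1), (7,8,w=1), (1,3,w=2), (2,5,w=3)
Total MST weight: 1 + 1 + 1 + 1 + 1 + 2 + 3 = 10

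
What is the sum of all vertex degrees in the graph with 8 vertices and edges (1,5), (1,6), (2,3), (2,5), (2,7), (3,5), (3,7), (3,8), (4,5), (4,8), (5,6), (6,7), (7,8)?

Step 1: Count edges incident to each vertex:
  deg(1) = 2 (neighbors: 5, 6)
  deg(2) = 3 (neighbors: 3, 5, 7)
  deg(3) = 4 (neighbors: 2, 5, 7, 8)
  deg(4) = 2 (neighbors: 5, 8)
  deg(5) = 5 (neighbors: 1, 2, 3, 4, 6)
  deg(6) = 3 (neighbors: 1, 5, 7)
  deg(7) = 4 (neighbors: 2, 3, 6, 8)
  deg(8) = 3 (neighbors: 3, 4, 7)

Step 2: Sum all degrees:
  2 + 3 + 4 + 2 + 5 + 3 + 4 + 3 = 26

Verification: sum of degrees = 2 * |E| = 2 * 13 = 26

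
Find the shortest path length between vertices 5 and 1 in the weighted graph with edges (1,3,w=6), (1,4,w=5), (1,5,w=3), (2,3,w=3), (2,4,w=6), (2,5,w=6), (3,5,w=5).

Step 1: Build adjacency list with weights:
  1: 3(w=6), 4(w=5), 5(w=3)
  2: 3(w=3), 4(w=6), 5(w=6)
  3: 1(w=6), 2(w=3), 5(w=5)
  4: 1(w=5), 2(w=6)
  5: 1(w=3), 2(w=6), 3(w=5)

Step 2: Apply Dijkstra's algorithm from vertex 5:
  Visit vertex 5 (distance=0)
    Update dist[1] = 3
    Update dist[2] = 6
    Update dist[3] = 5
  Visit vertex 1 (distance=3)
    Update dist[4] = 8

Step 3: Shortest path: 5 -> 1
Total weight: 3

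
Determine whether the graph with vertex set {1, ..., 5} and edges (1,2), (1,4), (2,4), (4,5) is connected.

Step 1: Build adjacency list from edges:
  1: 2, 4
  2: 1, 4
  3: (none)
  4: 1, 2, 5
  5: 4

Step 2: Run BFS/DFS from vertex 1:
  Visited: {1, 2, 4, 5}
  Reached 4 of 5 vertices

Step 3: Only 4 of 5 vertices reached. Graph is disconnected.
Connected components: {1, 2, 4, 5}, {3}
Answer: No, the graph is not connected (2 components).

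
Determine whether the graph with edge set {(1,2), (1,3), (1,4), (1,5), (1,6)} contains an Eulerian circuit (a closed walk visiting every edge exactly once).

Step 1: Find the degree of each vertex:
  deg(1) = 5
  deg(2) = 1
  deg(3) = 1
  deg(4) = 1
  deg(5) = 1
  deg(6) = 1

Step 2: Count vertices with odd degree:
  Odd-degree vertices: 1, 2, 3, 4, 5, 6 (6 total)

Step 3: Apply Euler's theorem:
  - Eulerian circuit exists iff graph is connected and all vertices have even degree
  - Eulerian path exists iff graph is connected and has 0 or 2 odd-degree vertices

Graph has 6 odd-degree vertices (need 0 or 2).
Neither Eulerian path nor Eulerian circuit exists.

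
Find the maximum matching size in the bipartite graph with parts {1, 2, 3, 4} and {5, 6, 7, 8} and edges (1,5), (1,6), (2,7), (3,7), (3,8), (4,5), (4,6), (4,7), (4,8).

Step 1: List the neighbors of each left vertex:
  1: 5, 6
  2: 7
  3: 7, 8
  4: 5, 6, 7, 8

Step 2: Greedily match left vertices, then look for augmenting paths:
  Match 1 -- 5
  Match 2 -- 7
  Match 3 -- 8
  Match 4 -- 6
  No augmenting path remains.

Step 3: Verify this is maximum:
  Matching size 4 = min(|L|, |R|) = min(4, 4), which is an upper bound, so this matching is maximum.

Maximum matching: {(1,5), (2,7), (3,8), (4,6)}
Size: 4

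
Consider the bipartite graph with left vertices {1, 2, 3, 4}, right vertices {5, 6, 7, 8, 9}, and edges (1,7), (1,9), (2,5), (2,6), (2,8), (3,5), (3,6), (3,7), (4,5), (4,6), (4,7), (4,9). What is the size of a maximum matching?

Step 1: List the neighbors of each left vertex:
  1: 7, 9
  2: 5, 6, 8
  3: 5, 6, 7
  4: 5, 6, 7, 9

Step 2: Greedily match left vertices, then look for augmenting paths:
  Match 1 -- 7
  Match 2 -- 5
  Match 3 -- 6
  Match 4 -- 9
  No augmenting path remains.

Step 3: Verify this is maximum:
  Matching size 4 = min(|L|, |R|) = min(4, 5), which is an upper bound, so this matching is maximum.

Maximum matching: {(1,7), (2,5), (3,6), (4,9)}
Size: 4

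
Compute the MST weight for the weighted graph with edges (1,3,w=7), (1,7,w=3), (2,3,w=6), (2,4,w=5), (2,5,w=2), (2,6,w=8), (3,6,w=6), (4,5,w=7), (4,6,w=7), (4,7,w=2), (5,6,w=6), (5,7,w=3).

Apply Kruskal's algorithm (sort edges by weight, add if no cycle):

Sorted edges by weight:
  (2,5) w=2
  (4,7) w=2
  (1,7) w=3
  (5,7) w=3
  (2,4) w=5
  (2,3) w=6
  (3,6) w=6
  (5,6) w=6
  (1,3) w=7
  (4,6) w=7
  (4,5) w=7
  (2,6) w=8

Add edge (2,5) w=2 -- no cycle. Running total: 2
Add edge (4,7) w=2 -- no cycle. Running total: 4
Add edge (1,7) w=3 -- no cycle. Running total: 7
Add edge (5,7) w=3 -- no cycle. Running total: 10
Skip edge (2,4) w=5 -- would create cycle
Add edge (2,3) w=6 -- no cycle. Running total: 16
Add edge (3,6) w=6 -- no cycle. Running total: 22

MST edges: (2,5,w=2), (4,7,w=2), (1,7,w=3), (5,7,w=3), (2,3,w=6), (3,6,w=6)
Total MST weight: 2 + 2 + 3 + 3 + 6 + 6 = 22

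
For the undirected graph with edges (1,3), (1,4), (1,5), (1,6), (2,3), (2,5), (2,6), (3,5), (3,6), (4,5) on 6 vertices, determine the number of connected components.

Step 1: Build adjacency list from edges:
  1: 3, 4, 5, 6
  2: 3, 5, 6
  3: 1, 2, 5, 6
  4: 1, 5
  5: 1, 2, 3, 4
  6: 1, 2, 3

Step 2: Run BFS/DFS from vertex 1:
  Visited: {1, 3, 4, 5, 6, 2}
  Reached 6 of 6 vertices

Step 3: All 6 vertices reached from vertex 1, so the graph is connected.
Number of connected components: 1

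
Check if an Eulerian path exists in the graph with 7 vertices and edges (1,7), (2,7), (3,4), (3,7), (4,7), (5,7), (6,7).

Step 1: Find the degree of each vertex:
  deg(1) = 1
  deg(2) = 1
  deg(3) = 2
  deg(4) = 2
  deg(5) = 1
  deg(6) = 1
  deg(7) = 6

Step 2: Count vertices with odd degree:
  Odd-degree vertices: 1, 2, 5, 6 (4 total)

Step 3: Apply Euler's theorem:
  - Eulerian circuit exists iff graph is connected and all vertices have even degree
  - Eulerian path exists iff graph is connected and has 0 or 2 odd-degree vertices

Graph has 4 odd-degree vertices (need 0 or 2).
Neither Eulerian path nor Eulerian circuit exists.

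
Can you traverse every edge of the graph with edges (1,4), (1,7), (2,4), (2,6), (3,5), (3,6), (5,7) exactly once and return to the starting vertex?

Step 1: Find the degree of each vertex:
  deg(1) = 2
  deg(2) = 2
  deg(3) = 2
  deg(4) = 2
  deg(5) = 2
  deg(6) = 2
  deg(7) = 2

Step 2: Count vertices with odd degree:
  All vertices have even degree (0 odd-degree vertices)

Step 3: Apply Euler's theorem:
  - Eulerian circuit exists iff graph is connected and all vertices have even degree
  - Eulerian path exists iff graph is connected and has 0 or 2 odd-degree vertices

Graph is connected with 0 odd-degree vertices.
Both Eulerian circuit and Eulerian path exist.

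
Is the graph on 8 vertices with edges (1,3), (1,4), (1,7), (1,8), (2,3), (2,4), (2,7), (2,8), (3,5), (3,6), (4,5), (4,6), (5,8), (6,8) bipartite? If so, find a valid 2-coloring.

Step 1: Attempt 2-coloring using BFS:
  Start at vertex 1, assign color 0
  Color vertex 3 with color 1 (neighbor of 1)
  Color vertex 4 with color 1 (neighbor of 1)
  Color vertex 7 with color 1 (neighbor of 1)
  Color vertex 8 with color 1 (neighbor of 1)
  Color vertex 2 with color 0 (neighbor of 3)
  Color vertex 5 with color 0 (neighbor of 3)
  Color vertex 6 with color 0 (neighbor of 3)

Step 2: 2-coloring succeeded. No conflicts found.
  Set A (color 0): {1, 2, 5, 6}
  Set B (color 1): {3, 4, 7, 8}

The graph is bipartite with partition {1, 2, 5, 6}, {3, 4, 7, 8}.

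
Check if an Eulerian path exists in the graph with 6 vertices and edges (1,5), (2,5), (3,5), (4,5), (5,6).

Step 1: Find the degree of each vertex:
  deg(1) = 1
  deg(2) = 1
  deg(3) = 1
  deg(4) = 1
  deg(5) = 5
  deg(6) = 1

Step 2: Count vertices with odd degree:
  Odd-degree vertices: 1, 2, 3, 4, 5, 6 (6 total)

Step 3: Apply Euler's theorem:
  - Eulerian circuit exists iff graph is connected and all vertices have even degree
  - Eulerian path exists iff graph is connected and has 0 or 2 odd-degree vertices

Graph has 6 odd-degree vertices (need 0 or 2).
Neither Eulerian path nor Eulerian circuit exists.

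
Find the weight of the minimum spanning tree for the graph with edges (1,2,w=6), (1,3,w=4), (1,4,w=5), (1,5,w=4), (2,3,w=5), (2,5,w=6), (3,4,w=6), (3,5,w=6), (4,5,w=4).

Apply Kruskal's algorithm (sort edges by weight, add if no cycle):

Sorted edges by weight:
  (1,5) w=4
  (1,3) w=4
  (4,5) w=4
  (1,4) w=5
  (2,3) w=5
  (1,2) w=6
  (2,5) w=6
  (3,4) w=6
  (3,5) w=6

Add edge (1,5) w=4 -- no cycle. Running total: 4
Add edge (1,3) w=4 -- no cycle. Running total: 8
Add edge (4,5) w=4 -- no cycle. Running total: 12
Skip edge (1,4) w=5 -- would create cycle
Add edge (2,3) w=5 -- no cycle. Running total: 17

MST edges: (1,5,w=4), (1,3,w=4), (4,5,w=4), (2,3,w=5)
Total MST weight: 4 + 4 + 4 + 5 = 17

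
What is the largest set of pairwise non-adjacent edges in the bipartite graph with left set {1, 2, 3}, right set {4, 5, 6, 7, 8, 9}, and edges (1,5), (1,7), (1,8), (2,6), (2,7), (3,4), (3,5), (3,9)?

Step 1: List the neighbors of each left vertex:
  1: 5, 7, 8
  2: 6, 7
  3: 4, 5, 9

Step 2: Greedily match left vertices, then look for augmenting paths:
  Match 1 -- 5
  Match 2 -- 6
  Match 3 -- 4
  No augmenting path remains.

Step 3: Verify this is maximum:
  Matching size 3 = min(|L|, |R|) = min(3, 6), which is an upper bound, so this matching is maximum.

Maximum matching: {(1,5), (2,6), (3,4)}
Size: 3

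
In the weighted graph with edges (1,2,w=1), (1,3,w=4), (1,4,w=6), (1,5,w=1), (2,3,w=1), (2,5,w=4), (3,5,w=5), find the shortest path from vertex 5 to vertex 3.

Step 1: Build adjacency list with weights:
  1: 2(w=1), 3(w=4), 4(w=6), 5(w=1)
  2: 1(w=1), 3(w=1), 5(w=4)
  3: 1(w=4), 2(w=1), 5(w=5)
  4: 1(w=6)
  5: 1(w=1), 2(w=4), 3(w=5)

Step 2: Apply Dijkstra's algorithm from vertex 5:
  Visit vertex 5 (distance=0)
    Update dist[1] = 1
    Update dist[2] = 4
    Update dist[3] = 5
  Visit vertex 1 (distance=1)
    Update dist[2] = 2
    Update dist[4] = 7
  Visit vertex 2 (distance=2)
    Update dist[3] = 3
  Visit vertex 3 (distance=3)

Step 3: Shortest path: 5 -> 1 -> 2 -> 3
Total weight: 1 + 1 + 1 = 3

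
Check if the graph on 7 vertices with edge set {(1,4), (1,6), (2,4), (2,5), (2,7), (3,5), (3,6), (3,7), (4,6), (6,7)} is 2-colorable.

Step 1: Attempt 2-coloring using BFS:
  Start at vertex 1, assign color 0
  Color vertex 4 with color 1 (neighbor of 1)
  Color vertex 6 with color 1 (neighbor of 1)
  Color vertex 2 with color 0 (neighbor of 4)

Step 2: Conflict found! Vertices 4 and 6 are adjacent but have the same color.
This means the graph contains an odd cycle.

The graph is NOT bipartite.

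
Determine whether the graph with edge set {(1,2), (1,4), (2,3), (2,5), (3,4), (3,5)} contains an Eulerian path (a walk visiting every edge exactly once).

Step 1: Find the degree of each vertex:
  deg(1) = 2
  deg(2) = 3
  deg(3) = 3
  deg(4) = 2
  deg(5) = 2

Step 2: Count vertices with odd degree:
  Odd-degree vertices: 2, 3 (2 total)

Step 3: Apply Euler's theorem:
  - Eulerian circuit exists iff graph is connected and all vertices have even degree
  - Eulerian path exists iff graph is connected and has 0 or 2 odd-degree vertices

Graph is connected with exactly 2 odd-degree vertices (2, 3).
Eulerian path exists (starting and ending at the odd-degree vertices), but no Eulerian circuit.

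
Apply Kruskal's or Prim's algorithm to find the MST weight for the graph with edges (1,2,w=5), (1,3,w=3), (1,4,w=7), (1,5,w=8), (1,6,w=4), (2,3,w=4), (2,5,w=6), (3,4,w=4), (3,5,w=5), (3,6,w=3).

Apply Kruskal's algorithm (sort edges by weight, add if no cycle):

Sorted edges by weight:
  (1,3) w=3
  (3,6) w=3
  (1,6) w=4
  (2,3) w=4
  (3,4) w=4
  (1,2) w=5
  (3,5) w=5
  (2,5) w=6
  (1,4) w=7
  (1,5) w=8

Add edge (1,3) w=3 -- no cycle. Running total: 3
Add edge (3,6) w=3 -- no cycle. Running total: 6
Skip edge (1,6) w=4 -- would create cycle
Add edge (2,3) w=4 -- no cycle. Running total: 10
Add edge (3,4) w=4 -- no cycle. Running total: 14
Skip edge (1,2) w=5 -- would create cycle
Add edge (3,5) w=5 -- no cycle. Running total: 19

MST edges: (1,3,w=3), (3,6,w=3), (2,3,w=4), (3,4,w=4), (3,5,w=5)
Total MST weight: 3 + 3 + 4 + 4 + 5 = 19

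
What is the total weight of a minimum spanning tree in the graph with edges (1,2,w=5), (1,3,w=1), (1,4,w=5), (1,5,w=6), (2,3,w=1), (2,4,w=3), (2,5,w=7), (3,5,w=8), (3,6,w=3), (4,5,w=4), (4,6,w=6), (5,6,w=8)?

Apply Kruskal's algorithm (sort edges by weight, add if no cycle):

Sorted edges by weight:
  (1,3) w=1
  (2,3) w=1
  (2,4) w=3
  (3,6) w=3
  (4,5) w=4
  (1,4) w=5
  (1,2) w=5
  (1,5) w=6
  (4,6) w=6
  (2,5) w=7
  (3,5) w=8
  (5,6) w=8

Add edge (1,3) w=1 -- no cycle. Running total: 1
Add edge (2,3) w=1 -- no cycle. Running total: 2
Add edge (2,4) w=3 -- no cycle. Running total: 5
Add edge (3,6) w=3 -- no cycle. Running total: 8
Add edge (4,5) w=4 -- no cycle. Running total: 12

MST edges: (1,3,w=1), (2,3,w=1), (2,4,w=3), (3,6,w=3), (4,5,w=4)
Total MST weight: 1 + 1 + 3 + 3 + 4 = 12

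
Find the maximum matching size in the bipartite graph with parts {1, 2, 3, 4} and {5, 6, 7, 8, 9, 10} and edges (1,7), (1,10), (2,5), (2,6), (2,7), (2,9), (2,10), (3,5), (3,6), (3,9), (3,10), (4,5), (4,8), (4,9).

Step 1: List the neighbors of each left vertex:
  1: 7, 10
  2: 5, 6, 7, 9, 10
  3: 5, 6, 9, 10
  4: 5, 8, 9

Step 2: Greedily match left vertices, then look for augmenting paths:
  Match 1 -- 7
  Match 2 -- 5
  Match 3 -- 6
  Match 4 -- 8
  No augmenting path remains.

Step 3: Verify this is maximum:
  Matching size 4 = min(|L|, |R|) = min(4, 6), which is an upper bound, so this matching is maximum.

Maximum matching: {(1,7), (2,5), (3,6), (4,8)}
Size: 4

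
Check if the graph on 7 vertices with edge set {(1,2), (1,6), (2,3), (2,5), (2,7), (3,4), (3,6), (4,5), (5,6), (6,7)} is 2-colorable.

Step 1: Attempt 2-coloring using BFS:
  Start at vertex 1, assign color 0
  Color vertex 2 with color 1 (neighbor of 1)
  Color vertex 6 with color 1 (neighbor of 1)
  Color vertex 3 with color 0 (neighbor of 2)
  Color vertex 5 with color 0 (neighbor of 2)
  Color vertex 7 with color 0 (neighbor of 2)
  Color vertex 4 with color 1 (neighbor of 3)

Step 2: 2-coloring succeeded. No conflicts found.
  Set A (color 0): {1, 3, 5, 7}
  Set B (color 1): {2, 4, 6}

The graph is bipartite with partition {1, 3, 5, 7}, {2, 4, 6}.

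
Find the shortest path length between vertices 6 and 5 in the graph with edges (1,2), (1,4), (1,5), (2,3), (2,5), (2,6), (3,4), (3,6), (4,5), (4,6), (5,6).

Step 1: Build adjacency list:
  1: 2, 4, 5
  2: 1, 3, 5, 6
  3: 2, 4, 6
  4: 1, 3, 5, 6
  5: 1, 2, 4, 6
  6: 2, 3, 4, 5

Step 2: BFS from vertex 6 to find shortest path to 5:
  vertex 2 reached at distance 1
  vertex 3 reached at distance 1
  vertex 4 reached at distance 1
  vertex 5 reached at distance 1

Step 3: Shortest path: 6 -> 5
Path length: 1 edge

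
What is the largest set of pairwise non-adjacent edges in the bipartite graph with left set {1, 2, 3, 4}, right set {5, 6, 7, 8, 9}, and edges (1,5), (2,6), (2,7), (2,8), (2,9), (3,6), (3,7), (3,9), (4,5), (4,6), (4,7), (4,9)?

Step 1: List the neighbors of each left vertex:
  1: 5
  2: 6, 7, 8, 9
  3: 6, 7, 9
  4: 5, 6, 7, 9

Step 2: Greedily match left vertices, then look for augmenting paths:
  Match 1 -- 5
  Match 2 -- 6
  Match 3 -- 7
  Match 4 -- 9
  No augmenting path remains.

Step 3: Verify this is maximum:
  Matching size 4 = min(|L|, |R|) = min(4, 5), which is an upper bound, so this matching is maximum.

Maximum matching: {(1,5), (2,6), (3,7), (4,9)}
Size: 4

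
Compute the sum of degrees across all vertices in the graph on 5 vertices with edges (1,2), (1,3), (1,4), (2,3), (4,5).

Step 1: Count edges incident to each vertex:
  deg(1) = 3 (neighbors: 2, 3, 4)
  deg(2) = 2 (neighbors: 1, 3)
  deg(3) = 2 (neighbors: 1, 2)
  deg(4) = 2 (neighbors: 1, 5)
  deg(5) = 1 (neighbors: 4)

Step 2: Sum all degrees:
  3 + 2 + 2 + 2 + 1 = 10

Verification: sum of degrees = 2 * |E| = 2 * 5 = 10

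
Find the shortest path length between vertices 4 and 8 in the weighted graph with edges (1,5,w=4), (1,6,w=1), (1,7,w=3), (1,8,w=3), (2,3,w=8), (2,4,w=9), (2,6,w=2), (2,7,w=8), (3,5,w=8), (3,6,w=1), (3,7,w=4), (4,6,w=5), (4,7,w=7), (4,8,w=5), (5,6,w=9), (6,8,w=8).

Step 1: Build adjacency list with weights:
  1: 5(w=4), 6(w=1), 7(w=3), 8(w=3)
  2: 3(w=8), 4(w=9), 6(w=2), 7(w=8)
  3: 2(w=8), 5(w=8), 6(w=1), 7(w=4)
  4: 2(w=9), 6(w=5), 7(w=7), 8(w=5)
  5: 1(w=4), 3(w=8), 6(w=9)
  6: 1(w=1), 2(w=2), 3(w=1), 4(w=5), 5(w=9), 8(w=8)
  7: 1(w=3), 2(w=8), 3(w=4), 4(w=7)
  8: 1(w=3), 4(w=5), 6(w=8)

Step 2: Apply Dijkstra's algorithm from vertex 4:
  Visit vertex 4 (distance=0)
    Update dist[2] = 9
    Update dist[6] = 5
    Update dist[7] = 7
    Update dist[8] = 5
  Visit vertex 6 (distance=5)
    Update dist[1] = 6
    Update dist[2] = 7
    Update dist[3] = 6
    Update dist[5] = 14
  Visit vertex 8 (distance=5)

Step 3: Shortest path: 4 -> 8
Total weight: 5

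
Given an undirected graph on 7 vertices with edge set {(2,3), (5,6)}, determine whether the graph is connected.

Step 1: Build adjacency list from edges:
  1: (none)
  2: 3
  3: 2
  4: (none)
  5: 6
  6: 5
  7: (none)

Step 2: Run BFS/DFS from vertex 1:
  Visited: {1}
  Reached 1 of 7 vertices

Step 3: Only 1 of 7 vertices reached. Graph is disconnected.
Connected components: {1}, {2, 3}, {4}, {5, 6}, {7}
Answer: No, the graph is not connected (5 components).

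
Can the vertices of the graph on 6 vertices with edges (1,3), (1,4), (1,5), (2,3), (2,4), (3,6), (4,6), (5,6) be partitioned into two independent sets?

Step 1: Attempt 2-coloring using BFS:
  Start at vertex 1, assign color 0
  Color vertex 3 with color 1 (neighbor of 1)
  Color vertex 4 with color 1 (neighbor of 1)
  Color vertex 5 with color 1 (neighbor of 1)
  Color vertex 2 with color 0 (neighbor of 3)
  Color vertex 6 with color 0 (neighbor of 3)

Step 2: 2-coloring succeeded. No conflicts found.
  Set A (color 0): {1, 2, 6}
  Set B (color 1): {3, 4, 5}

The graph is bipartite with partition {1, 2, 6}, {3, 4, 5}.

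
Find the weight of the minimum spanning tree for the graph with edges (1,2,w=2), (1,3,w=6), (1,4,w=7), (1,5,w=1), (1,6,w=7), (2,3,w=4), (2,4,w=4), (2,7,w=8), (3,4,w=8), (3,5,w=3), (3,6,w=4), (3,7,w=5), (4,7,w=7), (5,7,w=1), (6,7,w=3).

Apply Kruskal's algorithm (sort edges by weight, add if no cycle):

Sorted edges by weight:
  (1,5) w=1
  (5,7) w=1
  (1,2) w=2
  (3,5) w=3
  (6,7) w=3
  (2,4) w=4
  (2,3) w=4
  (3,6) w=4
  (3,7) w=5
  (1,3) w=6
  (1,4) w=7
  (1,6) w=7
  (4,7) w=7
  (2,7) w=8
  (3,4) w=8

Add edge (1,5) w=1 -- no cycle. Running total: 1
Add edge (5,7) w=1 -- no cycle. Running total: 2
Add edge (1,2) w=2 -- no cycle. Running total: 4
Add edge (3,5) w=3 -- no cycle. Running total: 7
Add edge (6,7) w=3 -- no cycle. Running total: 10
Add edge (2,4) w=4 -- no cycle. Running total: 14

MST edges: (1,5,w=1), (5,7,w=1), (1,2,w=2), (3,5,w=3), (6,7,w=3), (2,4,w=4)
Total MST weight: 1 + 1 + 2 + 3 + 3 + 4 = 14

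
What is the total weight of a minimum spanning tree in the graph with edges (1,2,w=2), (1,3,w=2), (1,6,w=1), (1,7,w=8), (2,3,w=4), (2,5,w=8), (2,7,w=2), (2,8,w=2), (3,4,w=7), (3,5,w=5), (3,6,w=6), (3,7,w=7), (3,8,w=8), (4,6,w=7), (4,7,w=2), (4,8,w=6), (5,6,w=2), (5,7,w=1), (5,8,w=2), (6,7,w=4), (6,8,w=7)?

Apply Kruskal's algorithm (sort edges by weight, add if no cycle):

Sorted edges by weight:
  (1,6) w=1
  (5,7) w=1
  (1,2) w=2
  (1,3) w=2
  (2,7) w=2
  (2,8) w=2
  (4,7) w=2
  (5,6) w=2
  (5,8) w=2
  (2,3) w=4
  (6,7) w=4
  (3,5) w=5
  (3,6) w=6
  (4,8) w=6
  (3,4) w=7
  (3,7) w=7
  (4,6) w=7
  (6,8) w=7
  (1,7) w=8
  (2,5) w=8
  (3,8) w=8

Add edge (1,6) w=1 -- no cycle. Running total: 1
Add edge (5,7) w=1 -- no cycle. Running total: 2
Add edge (1,2) w=2 -- no cycle. Running total: 4
Add edge (1,3) w=2 -- no cycle. Running total: 6
Add edge (2,7) w=2 -- no cycle. Running total: 8
Add edge (2,8) w=2 -- no cycle. Running total: 10
Add edge (4,7) w=2 -- no cycle. Running total: 12

MST edges: (1,6,w=1), (5,7,w=1), (1,2,w=2), (1,3,w=2), (2,7,w=2), (2,8,w=2), (4,7,w=2)
Total MST weight: 1 + 1 + 2 + 2 + 2 + 2 + 2 = 12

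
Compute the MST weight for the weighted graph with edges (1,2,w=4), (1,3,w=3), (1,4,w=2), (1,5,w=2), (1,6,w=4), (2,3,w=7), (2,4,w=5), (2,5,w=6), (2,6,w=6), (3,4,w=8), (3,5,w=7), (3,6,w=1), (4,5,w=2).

Apply Kruskal's algorithm (sort edges by weight, add if no cycle):

Sorted edges by weight:
  (3,6) w=1
  (1,4) w=2
  (1,5) w=2
  (4,5) w=2
  (1,3) w=3
  (1,2) w=4
  (1,6) w=4
  (2,4) w=5
  (2,5) w=6
  (2,6) w=6
  (2,3) w=7
  (3,5) w=7
  (3,4) w=8

Add edge (3,6) w=1 -- no cycle. Running total: 1
Add edge (1,4) w=2 -- no cycle. Running total: 3
Add edge (1,5) w=2 -- no cycle. Running total: 5
Skip edge (4,5) w=2 -- would create cycle
Add edge (1,3) w=3 -- no cycle. Running total: 8
Add edge (1,2) w=4 -- no cycle. Running total: 12

MST edges: (3,6,w=1), (1,4,w=2), (1,5,w=2), (1,3,w=3), (1,2,w=4)
Total MST weight: 1 + 2 + 2 + 3 + 4 = 12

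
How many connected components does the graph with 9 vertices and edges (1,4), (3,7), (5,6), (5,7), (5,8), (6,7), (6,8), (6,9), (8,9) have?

Step 1: Build adjacency list from edges:
  1: 4
  2: (none)
  3: 7
  4: 1
  5: 6, 7, 8
  6: 5, 7, 8, 9
  7: 3, 5, 6
  8: 5, 6, 9
  9: 6, 8

Step 2: Run BFS/DFS from vertex 1:
  Visited: {1, 4}
  Reached 2 of 9 vertices

Step 3: Only 2 of 9 vertices reached. Graph is disconnected.
Connected components: {1, 4}, {2}, {3, 5, 6, 7, 8, 9}
Number of connected components: 3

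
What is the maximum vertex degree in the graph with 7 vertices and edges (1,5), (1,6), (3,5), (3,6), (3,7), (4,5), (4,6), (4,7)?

Step 1: Count edges incident to each vertex:
  deg(1) = 2 (neighbors: 5, 6)
  deg(2) = 0 (neighbors: none)
  deg(3) = 3 (neighbors: 5, 6, 7)
  deg(4) = 3 (neighbors: 5, 6, 7)
  deg(5) = 3 (neighbors: 1, 3, 4)
  deg(6) = 3 (neighbors: 1, 3, 4)
  deg(7) = 2 (neighbors: 3, 4)

Step 2: Find maximum:
  max(2, 0, 3, 3, 3, 3, 2) = 3 (vertex 3)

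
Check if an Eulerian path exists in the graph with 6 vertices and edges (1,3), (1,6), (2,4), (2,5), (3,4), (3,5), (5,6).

Step 1: Find the degree of each vertex:
  deg(1) = 2
  deg(2) = 2
  deg(3) = 3
  deg(4) = 2
  deg(5) = 3
  deg(6) = 2

Step 2: Count vertices with odd degree:
  Odd-degree vertices: 3, 5 (2 total)

Step 3: Apply Euler's theorem:
  - Eulerian circuit exists iff graph is connected and all vertices have even degree
  - Eulerian path exists iff graph is connected and has 0 or 2 odd-degree vertices

Graph is connected with exactly 2 odd-degree vertices (3, 5).
Eulerian path exists (starting and ending at the odd-degree vertices), but no Eulerian circuit.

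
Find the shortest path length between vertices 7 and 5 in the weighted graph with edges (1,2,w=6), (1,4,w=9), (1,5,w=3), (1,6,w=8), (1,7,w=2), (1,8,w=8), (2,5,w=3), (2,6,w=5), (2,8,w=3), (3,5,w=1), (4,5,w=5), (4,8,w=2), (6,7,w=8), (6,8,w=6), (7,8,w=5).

Step 1: Build adjacency list with weights:
  1: 2(w=6), 4(w=9), 5(w=3), 6(w=8), 7(w=2), 8(w=8)
  2: 1(w=6), 5(w=3), 6(w=5), 8(w=3)
  3: 5(w=1)
  4: 1(w=9), 5(w=5), 8(w=2)
  5: 1(w=3), 2(w=3), 3(w=1), 4(w=5)
  6: 1(w=8), 2(w=5), 7(w=8), 8(w=6)
  7: 1(w=2), 6(w=8), 8(w=5)
  8: 1(w=8), 2(w=3), 4(w=2), 6(w=6), 7(w=5)

Step 2: Apply Dijkstra's algorithm from vertex 7:
  Visit vertex 7 (distance=0)
    Update dist[1] = 2
    Update dist[6] = 8
    Update dist[8] = 5
  Visit vertex 1 (distance=2)
    Update dist[2] = 8
    Update dist[4] = 11
    Update dist[5] = 5
  Visit vertex 5 (distance=5)
    Update dist[3] = 6
    Update dist[4] = 10

Step 3: Shortest path: 7 -> 1 -> 5
Total weight: 2 + 3 = 5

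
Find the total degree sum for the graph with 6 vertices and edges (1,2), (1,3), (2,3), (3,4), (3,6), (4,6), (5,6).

Step 1: Count edges incident to each vertex:
  deg(1) = 2 (neighbors: 2, 3)
  deg(2) = 2 (neighbors: 1, 3)
  deg(3) = 4 (neighbors: 1, 2, 4, 6)
  deg(4) = 2 (neighbors: 3, 6)
  deg(5) = 1 (neighbors: 6)
  deg(6) = 3 (neighbors: 3, 4, 5)

Step 2: Sum all degrees:
  2 + 2 + 4 + 2 + 1 + 3 = 14

Verification: sum of degrees = 2 * |E| = 2 * 7 = 14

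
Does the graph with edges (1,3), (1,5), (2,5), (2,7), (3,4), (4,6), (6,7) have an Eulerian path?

Step 1: Find the degree of each vertex:
  deg(1) = 2
  deg(2) = 2
  deg(3) = 2
  deg(4) = 2
  deg(5) = 2
  deg(6) = 2
  deg(7) = 2

Step 2: Count vertices with odd degree:
  All vertices have even degree (0 odd-degree vertices)

Step 3: Apply Euler's theorem:
  - Eulerian circuit exists iff graph is connected and all vertices have even degree
  - Eulerian path exists iff graph is connected and has 0 or 2 odd-degree vertices

Graph is connected with 0 odd-degree vertices.
Both Eulerian circuit and Eulerian path exist.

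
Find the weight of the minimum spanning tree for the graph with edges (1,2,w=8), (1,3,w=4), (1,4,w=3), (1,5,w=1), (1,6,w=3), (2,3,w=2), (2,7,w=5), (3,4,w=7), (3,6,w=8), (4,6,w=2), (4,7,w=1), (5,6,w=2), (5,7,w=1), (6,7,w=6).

Apply Kruskal's algorithm (sort edges by weight, add if no cycle):

Sorted edges by weight:
  (1,5) w=1
  (4,7) w=1
  (5,7) w=1
  (2,3) w=2
  (4,6) w=2
  (5,6) w=2
  (1,4) w=3
  (1,6) w=3
  (1,3) w=4
  (2,7) w=5
  (6,7) w=6
  (3,4) w=7
  (1,2) w=8
  (3,6) w=8

Add edge (1,5) w=1 -- no cycle. Running total: 1
Add edge (4,7) w=1 -- no cycle. Running total: 2
Add edge (5,7) w=1 -- no cycle. Running total: 3
Add edge (2,3) w=2 -- no cycle. Running total: 5
Add edge (4,6) w=2 -- no cycle. Running total: 7
Skip edge (5,6) w=2 -- would create cycle
Skip edge (1,4) w=3 -- would create cycle
Skip edge (1,6) w=3 -- would create cycle
Add edge (1,3) w=4 -- no cycle. Running total: 11

MST edges: (1,5,w=1), (4,7,w=1), (5,7,w=1), (2,3,w=2), (4,6,w=2), (1,3,w=4)
Total MST weight: 1 + 1 + 1 + 2 + 2 + 4 = 11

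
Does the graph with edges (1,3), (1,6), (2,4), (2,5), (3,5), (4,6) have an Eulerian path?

Step 1: Find the degree of each vertex:
  deg(1) = 2
  deg(2) = 2
  deg(3) = 2
  deg(4) = 2
  deg(5) = 2
  deg(6) = 2

Step 2: Count vertices with odd degree:
  All vertices have even degree (0 odd-degree vertices)

Step 3: Apply Euler's theorem:
  - Eulerian circuit exists iff graph is connected and all vertices have even degree
  - Eulerian path exists iff graph is connected and has 0 or 2 odd-degree vertices

Graph is connected with 0 odd-degree vertices.
Both Eulerian circuit and Eulerian path exist.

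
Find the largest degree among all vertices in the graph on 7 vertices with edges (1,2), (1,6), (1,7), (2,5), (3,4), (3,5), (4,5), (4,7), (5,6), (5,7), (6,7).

Step 1: Count edges incident to each vertex:
  deg(1) = 3 (neighbors: 2, 6, 7)
  deg(2) = 2 (neighbors: 1, 5)
  deg(3) = 2 (neighbors: 4, 5)
  deg(4) = 3 (neighbors: 3, 5, 7)
  deg(5) = 5 (neighbors: 2, 3, 4, 6, 7)
  deg(6) = 3 (neighbors: 1, 5, 7)
  deg(7) = 4 (neighbors: 1, 4, 5, 6)

Step 2: Find maximum:
  max(3, 2, 2, 3, 5, 3, 4) = 5 (vertex 5)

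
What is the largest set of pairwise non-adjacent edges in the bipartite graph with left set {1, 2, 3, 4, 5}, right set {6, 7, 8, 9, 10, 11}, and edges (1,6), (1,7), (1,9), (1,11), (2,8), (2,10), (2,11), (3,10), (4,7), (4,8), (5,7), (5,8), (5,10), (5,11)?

Step 1: List the neighbors of each left vertex:
  1: 6, 7, 9, 11
  2: 8, 10, 11
  3: 10
  4: 7, 8
  5: 7, 8, 10, 11

Step 2: Greedily match left vertices, then look for augmenting paths:
  Match 1 -- 6
  Match 2 -- 8
  Match 3 -- 10
  Match 4 -- 7
  Match 5 -- 11
  No augmenting path remains.

Step 3: Verify this is maximum:
  Matching size 5 = min(|L|, |R|) = min(5, 6), which is an upper bound, so this matching is maximum.

Maximum matching: {(1,6), (2,8), (3,10), (4,7), (5,11)}
Size: 5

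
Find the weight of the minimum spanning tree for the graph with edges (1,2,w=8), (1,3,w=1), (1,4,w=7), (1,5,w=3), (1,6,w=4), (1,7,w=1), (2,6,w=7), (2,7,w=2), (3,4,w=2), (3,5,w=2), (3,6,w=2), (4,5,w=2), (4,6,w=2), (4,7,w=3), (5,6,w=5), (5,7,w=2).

Apply Kruskal's algorithm (sort edges by weight, add if no cycle):

Sorted edges by weight:
  (1,3) w=1
  (1,7) w=1
  (2,7) w=2
  (3,4) w=2
  (3,6) w=2
  (3,5) w=2
  (4,5) w=2
  (4,6) w=2
  (5,7) w=2
  (1,5) w=3
  (4,7) w=3
  (1,6) w=4
  (5,6) w=5
  (1,4) w=7
  (2,6) w=7
  (1,2) w=8

Add edge (1,3) w=1 -- no cycle. Running total: 1
Add edge (1,7) w=1 -- no cycle. Running total: 2
Add edge (2,7) w=2 -- no cycle. Running total: 4
Add edge (3,4) w=2 -- no cycle. Running total: 6
Add edge (3,6) w=2 -- no cycle. Running total: 8
Add edge (3,5) w=2 -- no cycle. Running total: 10

MST edges: (1,3,w=1), (1,7,w=1), (2,7,w=2), (3,4,w=2), (3,6,w=2), (3,5,w=2)
Total MST weight: 1 + 1 + 2 + 2 + 2 + 2 = 10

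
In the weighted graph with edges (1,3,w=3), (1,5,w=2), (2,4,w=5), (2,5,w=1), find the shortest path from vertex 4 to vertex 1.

Step 1: Build adjacency list with weights:
  1: 3(w=3), 5(w=2)
  2: 4(w=5), 5(w=1)
  3: 1(w=3)
  4: 2(w=5)
  5: 1(w=2), 2(w=1)

Step 2: Apply Dijkstra's algorithm from vertex 4:
  Visit vertex 4 (distance=0)
    Update dist[2] = 5
  Visit vertex 2 (distance=5)
    Update dist[5] = 6
  Visit vertex 5 (distance=6)
    Update dist[1] = 8
  Visit vertex 1 (distance=8)
    Update dist[3] = 11

Step 3: Shortest path: 4 -> 2 -> 5 -> 1
Total weight: 5 + 1 + 2 = 8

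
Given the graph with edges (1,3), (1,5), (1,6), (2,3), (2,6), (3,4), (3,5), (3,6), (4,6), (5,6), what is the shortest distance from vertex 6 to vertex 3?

Step 1: Build adjacency list:
  1: 3, 5, 6
  2: 3, 6
  3: 1, 2, 4, 5, 6
  4: 3, 6
  5: 1, 3, 6
  6: 1, 2, 3, 4, 5

Step 2: BFS from vertex 6 to find shortest path to 3:
  vertex 1 reached at distance 1
  vertex 2 reached at distance 1
  vertex 3 reached at distance 1

Step 3: Shortest path: 6 -> 3
Path length: 1 edge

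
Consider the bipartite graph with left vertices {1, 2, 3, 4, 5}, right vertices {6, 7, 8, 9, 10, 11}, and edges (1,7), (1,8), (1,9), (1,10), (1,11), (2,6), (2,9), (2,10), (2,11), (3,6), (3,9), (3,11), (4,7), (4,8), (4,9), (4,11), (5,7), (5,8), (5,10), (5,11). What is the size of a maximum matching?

Step 1: List the neighbors of each left vertex:
  1: 7, 8, 9, 10, 11
  2: 6, 9, 10, 11
  3: 6, 9, 11
  4: 7, 8, 9, 11
  5: 7, 8, 10, 11

Step 2: Greedily match left vertices, then look for augmenting paths:
  Match 1 -- 7
  Match 2 -- 6
  Match 3 -- 9
  Match 4 -- 8
  Match 5 -- 10
  No augmenting path remains.

Step 3: Verify this is maximum:
  Matching size 5 = min(|L|, |R|) = min(5, 6), which is an upper bound, so this matching is maximum.

Maximum matching: {(1,7), (2,6), (3,9), (4,8), (5,10)}
Size: 5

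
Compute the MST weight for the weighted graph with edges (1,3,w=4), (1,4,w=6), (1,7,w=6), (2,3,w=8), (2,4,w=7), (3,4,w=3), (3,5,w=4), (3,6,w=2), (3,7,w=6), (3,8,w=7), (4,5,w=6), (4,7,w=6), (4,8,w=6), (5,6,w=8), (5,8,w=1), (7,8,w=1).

Apply Kruskal's algorithm (sort edges by weight, add if no cycle):

Sorted edges by weight:
  (5,8) w=1
  (7,8) w=1
  (3,6) w=2
  (3,4) w=3
  (1,3) w=4
  (3,5) w=4
  (1,4) w=6
  (1,7) w=6
  (3,7) w=6
  (4,5) w=6
  (4,7) w=6
  (4,8) w=6
  (2,4) w=7
  (3,8) w=7
  (2,3) w=8
  (5,6) w=8

Add edge (5,8) w=1 -- no cycle. Running total: 1
Add edge (7,8) w=1 -- no cycle. Running total: 2
Add edge (3,6) w=2 -- no cycle. Running total: 4
Add edge (3,4) w=3 -- no cycle. Running total: 7
Add edge (1,3) w=4 -- no cycle. Running total: 11
Add edge (3,5) w=4 -- no cycle. Running total: 15
Skip edge (1,4) w=6 -- would create cycle
Skip edge (1,7) w=6 -- would create cycle
Skip edge (3,7) w=6 -- would create cycle
Skip edge (4,5) w=6 -- would create cycle
Skip edge (4,7) w=6 -- would create cycle
Skip edge (4,8) w=6 -- would create cycle
Add edge (2,4) w=7 -- no cycle. Running total: 22

MST edges: (5,8,w=1), (7,8,w=1), (3,6,w=2), (3,4,w=3), (1,3,w=4), (3,5,w=4), (2,4,w=7)
Total MST weight: 1 + 1 + 2 + 3 + 4 + 4 + 7 = 22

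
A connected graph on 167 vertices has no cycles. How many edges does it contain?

A tree on n vertices always has exactly n - 1 edges.
For n = 167: edges = 167 - 1 = 166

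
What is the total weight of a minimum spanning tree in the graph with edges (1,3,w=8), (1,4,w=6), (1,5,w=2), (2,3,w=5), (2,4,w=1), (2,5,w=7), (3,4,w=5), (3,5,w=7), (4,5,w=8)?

Apply Kruskal's algorithm (sort edges by weight, add if no cycle):

Sorted edges by weight:
  (2,4) w=1
  (1,5) w=2
  (2,3) w=5
  (3,4) w=5
  (1,4) w=6
  (2,5) w=7
  (3,5) w=7
  (1,3) w=8
  (4,5) w=8

Add edge (2,4) w=1 -- no cycle. Running total: 1
Add edge (1,5) w=2 -- no cycle. Running total: 3
Add edge (2,3) w=5 -- no cycle. Running total: 8
Skip edge (3,4) w=5 -- would create cycle
Add edge (1,4) w=6 -- no cycle. Running total: 14

MST edges: (2,4,w=1), (1,5,w=2), (2,3,w=5), (1,4,w=6)
Total MST weight: 1 + 2 + 5 + 6 = 14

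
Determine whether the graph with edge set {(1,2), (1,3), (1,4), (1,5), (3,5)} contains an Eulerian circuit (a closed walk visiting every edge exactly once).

Step 1: Find the degree of each vertex:
  deg(1) = 4
  deg(2) = 1
  deg(3) = 2
  deg(4) = 1
  deg(5) = 2

Step 2: Count vertices with odd degree:
  Odd-degree vertices: 2, 4 (2 total)

Step 3: Apply Euler's theorem:
  - Eulerian circuit exists iff graph is connected and all vertices have even degree
  - Eulerian path exists iff graph is connected and has 0 or 2 odd-degree vertices

Graph is connected with exactly 2 odd-degree vertices (2, 4).
Eulerian path exists (starting and ending at the odd-degree vertices), but no Eulerian circuit.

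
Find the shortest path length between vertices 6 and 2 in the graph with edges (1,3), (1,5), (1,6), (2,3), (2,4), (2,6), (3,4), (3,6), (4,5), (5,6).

Step 1: Build adjacency list:
  1: 3, 5, 6
  2: 3, 4, 6
  3: 1, 2, 4, 6
  4: 2, 3, 5
  5: 1, 4, 6
  6: 1, 2, 3, 5

Step 2: BFS from vertex 6 to find shortest path to 2:
  vertex 1 reached at distance 1
  vertex 2 reached at distance 1

Step 3: Shortest path: 6 -> 2
Path length: 1 edge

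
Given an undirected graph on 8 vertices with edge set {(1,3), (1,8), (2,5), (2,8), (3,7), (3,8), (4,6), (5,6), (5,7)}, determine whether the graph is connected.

Step 1: Build adjacency list from edges:
  1: 3, 8
  2: 5, 8
  3: 1, 7, 8
  4: 6
  5: 2, 6, 7
  6: 4, 5
  7: 3, 5
  8: 1, 2, 3

Step 2: Run BFS/DFS from vertex 1:
  Visited: {1, 3, 8, 7, 2, 5, 6, 4}
  Reached 8 of 8 vertices

Step 3: All 8 vertices reached from vertex 1, so the graph is connected.
Answer: Yes, the graph is connected.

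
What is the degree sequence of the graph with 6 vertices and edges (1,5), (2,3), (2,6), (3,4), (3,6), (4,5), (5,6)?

Step 1: Count edges incident to each vertex:
  deg(1) = 1 (neighbors: 5)
  deg(2) = 2 (neighbors: 3, 6)
  deg(3) = 3 (neighbors: 2, 4, 6)
  deg(4) = 2 (neighbors: 3, 5)
  deg(5) = 3 (neighbors: 1, 4, 6)
  deg(6) = 3 (neighbors: 2, 3, 5)

Step 2: Sort degrees in non-increasing order:
  Degrees: [1, 2, 3, 2, 3, 3] -> sorted: [3, 3, 3, 2, 2, 1]

Degree sequence: [3, 3, 3, 2, 2, 1]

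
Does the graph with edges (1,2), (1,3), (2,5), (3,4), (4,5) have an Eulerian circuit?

Step 1: Find the degree of each vertex:
  deg(1) = 2
  deg(2) = 2
  deg(3) = 2
  deg(4) = 2
  deg(5) = 2

Step 2: Count vertices with odd degree:
  All vertices have even degree (0 odd-degree vertices)

Step 3: Apply Euler's theorem:
  - Eulerian circuit exists iff graph is connected and all vertices have even degree
  - Eulerian path exists iff graph is connected and has 0 or 2 odd-degree vertices

Graph is connected with 0 odd-degree vertices.
Both Eulerian circuit and Eulerian path exist.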